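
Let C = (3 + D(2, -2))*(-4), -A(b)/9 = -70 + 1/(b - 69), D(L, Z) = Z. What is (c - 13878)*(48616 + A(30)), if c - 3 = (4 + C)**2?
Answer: -8882788875/13 ≈ -6.8329e+8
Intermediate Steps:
A(b) = 630 - 9/(-69 + b) (A(b) = -9*(-70 + 1/(b - 69)) = -9*(-70 + 1/(-69 + b)) = 630 - 9/(-69 + b))
C = -4 (C = (3 - 2)*(-4) = 1*(-4) = -4)
c = 3 (c = 3 + (4 - 4)**2 = 3 + 0**2 = 3 + 0 = 3)
(c - 13878)*(48616 + A(30)) = (3 - 13878)*(48616 + 9*(-4831 + 70*30)/(-69 + 30)) = -13875*(48616 + 9*(-4831 + 2100)/(-39)) = -13875*(48616 + 9*(-1/39)*(-2731)) = -13875*(48616 + 8193/13) = -13875*640201/13 = -8882788875/13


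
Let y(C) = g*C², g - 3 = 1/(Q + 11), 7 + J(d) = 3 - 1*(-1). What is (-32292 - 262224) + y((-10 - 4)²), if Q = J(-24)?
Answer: -174466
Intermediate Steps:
J(d) = -3 (J(d) = -7 + (3 - 1*(-1)) = -7 + (3 + 1) = -7 + 4 = -3)
Q = -3
g = 25/8 (g = 3 + 1/(-3 + 11) = 3 + 1/8 = 3 + ⅛ = 25/8 ≈ 3.1250)
y(C) = 25*C²/8
(-32292 - 262224) + y((-10 - 4)²) = (-32292 - 262224) + 25*((-10 - 4)²)²/8 = -294516 + 25*((-14)²)²/8 = -294516 + (25/8)*196² = -294516 + (25/8)*38416 = -294516 + 120050 = -174466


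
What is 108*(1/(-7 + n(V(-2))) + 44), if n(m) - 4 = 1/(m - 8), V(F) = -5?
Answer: 47169/10 ≈ 4716.9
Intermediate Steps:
n(m) = 4 + 1/(-8 + m) (n(m) = 4 + 1/(m - 8) = 4 + 1/(-8 + m))
108*(1/(-7 + n(V(-2))) + 44) = 108*(1/(-7 + (-31 + 4*(-5))/(-8 - 5)) + 44) = 108*(1/(-7 + (-31 - 20)/(-13)) + 44) = 108*(1/(-7 - 1/13*(-51)) + 44) = 108*(1/(-7 + 51/13) + 44) = 108*(1/(-40/13) + 44) = 108*(-13/40 + 44) = 108*(1747/40) = 47169/10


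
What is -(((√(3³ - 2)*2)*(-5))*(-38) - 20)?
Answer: -1880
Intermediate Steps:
-(((√(3³ - 2)*2)*(-5))*(-38) - 20) = -(((√(27 - 2)*2)*(-5))*(-38) - 20) = -(((√25*2)*(-5))*(-38) - 20) = -(((5*2)*(-5))*(-38) - 20) = -((10*(-5))*(-38) - 20) = -(-50*(-38) - 20) = -(1900 - 20) = -1*1880 = -1880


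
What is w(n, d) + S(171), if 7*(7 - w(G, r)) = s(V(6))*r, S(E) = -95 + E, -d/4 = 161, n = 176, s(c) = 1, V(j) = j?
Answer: 175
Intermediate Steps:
d = -644 (d = -4*161 = -644)
w(G, r) = 7 - r/7
w(n, d) + S(171) = (7 - ⅐*(-644)) + (-95 + 171) = (7 + 92) + 76 = 99 + 76 = 175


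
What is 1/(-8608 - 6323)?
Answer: -1/14931 ≈ -6.6975e-5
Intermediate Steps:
1/(-8608 - 6323) = 1/(-14931) = -1/14931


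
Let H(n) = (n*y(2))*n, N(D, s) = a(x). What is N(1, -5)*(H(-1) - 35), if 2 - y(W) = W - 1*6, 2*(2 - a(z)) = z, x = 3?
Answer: -29/2 ≈ -14.500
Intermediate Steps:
a(z) = 2 - z/2
y(W) = 8 - W (y(W) = 2 - (W - 1*6) = 2 - (W - 6) = 2 - (-6 + W) = 2 + (6 - W) = 8 - W)
N(D, s) = ½ (N(D, s) = 2 - ½*3 = 2 - 3/2 = ½)
H(n) = 6*n² (H(n) = (n*(8 - 1*2))*n = (n*(8 - 2))*n = (n*6)*n = (6*n)*n = 6*n²)
N(1, -5)*(H(-1) - 35) = (6*(-1)² - 35)/2 = (6*1 - 35)/2 = (6 - 35)/2 = (½)*(-29) = -29/2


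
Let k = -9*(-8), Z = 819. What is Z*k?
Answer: 58968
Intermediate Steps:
k = 72
Z*k = 819*72 = 58968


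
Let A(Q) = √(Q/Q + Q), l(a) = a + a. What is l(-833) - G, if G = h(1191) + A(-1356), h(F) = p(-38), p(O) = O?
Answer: -1628 - I*√1355 ≈ -1628.0 - 36.81*I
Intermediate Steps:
l(a) = 2*a
A(Q) = √(1 + Q)
h(F) = -38
G = -38 + I*√1355 (G = -38 + √(1 - 1356) = -38 + √(-1355) = -38 + I*√1355 ≈ -38.0 + 36.81*I)
l(-833) - G = 2*(-833) - (-38 + I*√1355) = -1666 + (38 - I*√1355) = -1628 - I*√1355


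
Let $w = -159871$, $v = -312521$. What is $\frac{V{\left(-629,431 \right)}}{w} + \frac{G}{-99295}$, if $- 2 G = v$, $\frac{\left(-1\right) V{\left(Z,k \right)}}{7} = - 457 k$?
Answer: $- \frac{323772780501}{31748781890} \approx -10.198$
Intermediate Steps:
$V{\left(Z,k \right)} = 3199 k$ ($V{\left(Z,k \right)} = - 7 \left(- 457 k\right) = 3199 k$)
$G = \frac{312521}{2}$ ($G = \left(- \frac{1}{2}\right) \left(-312521\right) = \frac{312521}{2} \approx 1.5626 \cdot 10^{5}$)
$\frac{V{\left(-629,431 \right)}}{w} + \frac{G}{-99295} = \frac{3199 \cdot 431}{-159871} + \frac{312521}{2 \left(-99295\right)} = 1378769 \left(- \frac{1}{159871}\right) + \frac{312521}{2} \left(- \frac{1}{99295}\right) = - \frac{1378769}{159871} - \frac{312521}{198590} = - \frac{323772780501}{31748781890}$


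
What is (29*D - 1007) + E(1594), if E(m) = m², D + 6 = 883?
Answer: 2565262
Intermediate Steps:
D = 877 (D = -6 + 883 = 877)
(29*D - 1007) + E(1594) = (29*877 - 1007) + 1594² = (25433 - 1007) + 2540836 = 24426 + 2540836 = 2565262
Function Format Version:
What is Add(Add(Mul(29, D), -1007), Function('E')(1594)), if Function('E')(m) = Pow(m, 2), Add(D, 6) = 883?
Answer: 2565262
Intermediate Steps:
D = 877 (D = Add(-6, 883) = 877)
Add(Add(Mul(29, D), -1007), Function('E')(1594)) = Add(Add(Mul(29, 877), -1007), Pow(1594, 2)) = Add(Add(25433, -1007), 2540836) = Add(24426, 2540836) = 2565262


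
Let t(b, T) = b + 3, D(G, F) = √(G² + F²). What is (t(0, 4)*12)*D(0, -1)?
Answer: 36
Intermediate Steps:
D(G, F) = √(F² + G²)
t(b, T) = 3 + b
(t(0, 4)*12)*D(0, -1) = ((3 + 0)*12)*√((-1)² + 0²) = (3*12)*√(1 + 0) = 36*√1 = 36*1 = 36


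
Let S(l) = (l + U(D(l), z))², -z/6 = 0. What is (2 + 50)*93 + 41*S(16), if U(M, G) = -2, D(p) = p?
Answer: 12872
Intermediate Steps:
z = 0 (z = -6*0 = 0)
S(l) = (-2 + l)² (S(l) = (l - 2)² = (-2 + l)²)
(2 + 50)*93 + 41*S(16) = (2 + 50)*93 + 41*(-2 + 16)² = 52*93 + 41*14² = 4836 + 41*196 = 4836 + 8036 = 12872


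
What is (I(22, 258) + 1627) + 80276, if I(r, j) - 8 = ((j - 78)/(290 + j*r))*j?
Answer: 244363733/2983 ≈ 81919.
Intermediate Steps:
I(r, j) = 8 + j*(-78 + j)/(290 + j*r) (I(r, j) = 8 + ((j - 78)/(290 + j*r))*j = 8 + ((-78 + j)/(290 + j*r))*j = 8 + j*(-78 + j)/(290 + j*r))
(I(22, 258) + 1627) + 80276 = ((2320 + 258² - 78*258 + 8*258*22)/(290 + 258*22) + 1627) + 80276 = ((2320 + 66564 - 20124 + 45408)/(290 + 5676) + 1627) + 80276 = (94168/5966 + 1627) + 80276 = ((1/5966)*94168 + 1627) + 80276 = (47084/2983 + 1627) + 80276 = 4900425/2983 + 80276 = 244363733/2983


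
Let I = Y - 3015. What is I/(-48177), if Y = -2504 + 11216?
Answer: -633/5353 ≈ -0.11825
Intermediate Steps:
Y = 8712
I = 5697 (I = 8712 - 3015 = 5697)
I/(-48177) = 5697/(-48177) = 5697*(-1/48177) = -633/5353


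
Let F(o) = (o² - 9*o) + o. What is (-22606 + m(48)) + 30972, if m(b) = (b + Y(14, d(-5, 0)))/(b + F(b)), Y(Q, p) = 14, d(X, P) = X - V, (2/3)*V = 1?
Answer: 8232175/984 ≈ 8366.0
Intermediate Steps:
V = 3/2 (V = (3/2)*1 = 3/2 ≈ 1.5000)
F(o) = o² - 8*o
d(X, P) = -3/2 + X (d(X, P) = X - 1*3/2 = X - 3/2 = -3/2 + X)
m(b) = (14 + b)/(b + b*(-8 + b)) (m(b) = (b + 14)/(b + b*(-8 + b)) = (14 + b)/(b + b*(-8 + b)))
(-22606 + m(48)) + 30972 = (-22606 + (14 + 48)/(48*(-7 + 48))) + 30972 = (-22606 + (1/48)*62/41) + 30972 = (-22606 + (1/48)*(1/41)*62) + 30972 = (-22606 + 31/984) + 30972 = -22244273/984 + 30972 = 8232175/984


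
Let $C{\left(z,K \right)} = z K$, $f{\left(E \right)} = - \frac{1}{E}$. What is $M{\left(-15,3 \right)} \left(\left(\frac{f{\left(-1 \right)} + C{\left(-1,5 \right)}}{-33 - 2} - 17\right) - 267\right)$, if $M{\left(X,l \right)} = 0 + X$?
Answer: $\frac{29808}{7} \approx 4258.3$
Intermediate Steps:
$M{\left(X,l \right)} = X$
$C{\left(z,K \right)} = K z$
$M{\left(-15,3 \right)} \left(\left(\frac{f{\left(-1 \right)} + C{\left(-1,5 \right)}}{-33 - 2} - 17\right) - 267\right) = - 15 \left(\left(\frac{- \frac{1}{-1} + 5 \left(-1\right)}{-33 - 2} - 17\right) - 267\right) = - 15 \left(\left(\frac{\left(-1\right) \left(-1\right) - 5}{-35} - 17\right) - 267\right) = - 15 \left(\left(\left(1 - 5\right) \left(- \frac{1}{35}\right) - 17\right) - 267\right) = - 15 \left(\left(\left(-4\right) \left(- \frac{1}{35}\right) - 17\right) - 267\right) = - 15 \left(\left(\frac{4}{35} - 17\right) - 267\right) = - 15 \left(- \frac{591}{35} - 267\right) = \left(-15\right) \left(- \frac{9936}{35}\right) = \frac{29808}{7}$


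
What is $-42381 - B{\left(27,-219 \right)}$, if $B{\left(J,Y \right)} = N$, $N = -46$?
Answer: $-42335$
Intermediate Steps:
$B{\left(J,Y \right)} = -46$
$-42381 - B{\left(27,-219 \right)} = -42381 - -46 = -42381 + 46 = -42335$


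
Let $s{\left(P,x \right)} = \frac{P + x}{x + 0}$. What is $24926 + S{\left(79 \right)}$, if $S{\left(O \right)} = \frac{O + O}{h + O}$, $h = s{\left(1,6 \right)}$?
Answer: $\frac{11990354}{481} \approx 24928.0$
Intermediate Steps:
$s{\left(P,x \right)} = \frac{P + x}{x}$
$h = \frac{7}{6}$ ($h = \frac{1 + 6}{6} = \frac{1}{6} \cdot 7 = \frac{7}{6} \approx 1.1667$)
$S{\left(O \right)} = \frac{2 O}{\frac{7}{6} + O}$ ($S{\left(O \right)} = \frac{O + O}{\frac{7}{6} + O} = \frac{2 O}{\frac{7}{6} + O}$)
$24926 + S{\left(79 \right)} = 24926 + 12 \cdot 79 \frac{1}{7 + 6 \cdot 79} = 24926 + 12 \cdot 79 \frac{1}{7 + 474} = 24926 + 12 \cdot 79 \cdot \frac{1}{481} = 24926 + \frac{948}{481} = \frac{11990354}{481}$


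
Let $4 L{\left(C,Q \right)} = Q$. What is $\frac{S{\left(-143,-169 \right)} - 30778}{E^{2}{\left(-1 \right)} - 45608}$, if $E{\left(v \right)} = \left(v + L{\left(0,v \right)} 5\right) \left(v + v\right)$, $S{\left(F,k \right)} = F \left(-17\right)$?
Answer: $\frac{113388}{182351} \approx 0.62181$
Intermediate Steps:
$L{\left(C,Q \right)} = \frac{Q}{4}$
$S{\left(F,k \right)} = - 17 F$
$E{\left(v \right)} = \frac{9 v^{2}}{2}$ ($E{\left(v \right)} = \left(v + \frac{v}{4} \cdot 5\right) \left(v + v\right) = \left(v + \frac{5 v}{4}\right) 2 v = \frac{9 v}{4} \cdot 2 v = \frac{9 v^{2}}{2}$)
$\frac{S{\left(-143,-169 \right)} - 30778}{E^{2}{\left(-1 \right)} - 45608} = \frac{\left(-17\right) \left(-143\right) - 30778}{\left(\frac{9 \left(-1\right)^{2}}{2}\right)^{2} - 45608} = \frac{2431 - 30778}{\left(\frac{9}{2} \cdot 1\right)^{2} - 45608} = - \frac{28347}{\left(\frac{9}{2}\right)^{2} - 45608} = - \frac{28347}{\frac{81}{4} - 45608} = - \frac{28347}{- \frac{182351}{4}} = \left(-28347\right) \left(- \frac{4}{182351}\right) = \frac{113388}{182351}$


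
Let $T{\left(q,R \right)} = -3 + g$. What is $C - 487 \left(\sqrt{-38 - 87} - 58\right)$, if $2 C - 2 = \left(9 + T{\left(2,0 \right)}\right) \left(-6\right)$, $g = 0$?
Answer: $28229 - 2435 i \sqrt{5} \approx 28229.0 - 5444.8 i$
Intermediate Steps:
$T{\left(q,R \right)} = -3$ ($T{\left(q,R \right)} = -3 + 0 = -3$)
$C = -17$ ($C = 1 + \frac{\left(9 - 3\right) \left(-6\right)}{2} = 1 + \frac{6 \left(-6\right)}{2} = 1 + \frac{1}{2} \left(-36\right) = 1 - 18 = -17$)
$C - 487 \left(\sqrt{-38 - 87} - 58\right) = -17 - 487 \left(\sqrt{-38 - 87} - 58\right) = -17 - 487 \left(\sqrt{-125} - 58\right) = -17 - 487 \left(5 i \sqrt{5} - 58\right) = -17 - 487 \left(-58 + 5 i \sqrt{5}\right) = -17 + \left(28246 - 2435 i \sqrt{5}\right) = 28229 - 2435 i \sqrt{5}$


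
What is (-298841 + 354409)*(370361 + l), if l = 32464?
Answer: 22384179600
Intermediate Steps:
(-298841 + 354409)*(370361 + l) = (-298841 + 354409)*(370361 + 32464) = 55568*402825 = 22384179600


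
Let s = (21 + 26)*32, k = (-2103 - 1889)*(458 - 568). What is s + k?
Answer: 440624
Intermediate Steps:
k = 439120 (k = -3992*(-110) = 439120)
s = 1504 (s = 47*32 = 1504)
s + k = 1504 + 439120 = 440624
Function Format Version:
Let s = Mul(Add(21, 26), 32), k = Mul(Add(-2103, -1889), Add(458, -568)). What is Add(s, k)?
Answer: 440624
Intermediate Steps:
k = 439120 (k = Mul(-3992, -110) = 439120)
s = 1504 (s = Mul(47, 32) = 1504)
Add(s, k) = Add(1504, 439120) = 440624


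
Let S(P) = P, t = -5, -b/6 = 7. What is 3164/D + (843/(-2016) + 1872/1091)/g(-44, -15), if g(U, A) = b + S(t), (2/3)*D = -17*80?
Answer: -4623602089/2928942240 ≈ -1.5786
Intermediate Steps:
b = -42 (b = -6*7 = -42)
D = -2040 (D = 3*(-17*80)/2 = (3/2)*(-1360) = -2040)
g(U, A) = -47 (g(U, A) = -42 - 5 = -47)
3164/D + (843/(-2016) + 1872/1091)/g(-44, -15) = 3164/(-2040) + (843/(-2016) + 1872/1091)/(-47) = 3164*(-1/2040) + (843*(-1/2016) + 1872*(1/1091))*(-1/47) = -791/510 + (-281/672 + 1872/1091)*(-1/47) = -791/510 + (951413/733152)*(-1/47) = -791/510 - 951413/34458144 = -4623602089/2928942240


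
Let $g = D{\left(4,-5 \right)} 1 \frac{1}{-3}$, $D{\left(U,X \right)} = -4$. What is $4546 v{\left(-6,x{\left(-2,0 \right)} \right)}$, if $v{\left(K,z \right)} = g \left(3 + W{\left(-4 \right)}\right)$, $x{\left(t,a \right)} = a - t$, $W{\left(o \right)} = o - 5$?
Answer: $-36368$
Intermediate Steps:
$W{\left(o \right)} = -5 + o$
$g = \frac{4}{3}$ ($g = - 4 \cdot 1 \frac{1}{-3} = - 4 \cdot 1 \left(- \frac{1}{3}\right) = \left(-4\right) \left(- \frac{1}{3}\right) = \frac{4}{3} \approx 1.3333$)
$v{\left(K,z \right)} = -8$ ($v{\left(K,z \right)} = \frac{4 \left(3 - 9\right)}{3} = \frac{4}{3} \left(-6\right) = -8$)
$4546 v{\left(-6,x{\left(-2,0 \right)} \right)} = 4546 \left(-8\right) = -36368$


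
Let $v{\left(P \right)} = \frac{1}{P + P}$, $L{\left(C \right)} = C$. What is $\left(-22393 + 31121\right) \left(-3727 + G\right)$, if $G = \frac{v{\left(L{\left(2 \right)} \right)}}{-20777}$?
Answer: $- \frac{675860354094}{20777} \approx -3.2529 \cdot 10^{7}$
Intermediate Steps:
$v{\left(P \right)} = \frac{1}{2 P}$
$G = - \frac{1}{83108}$ ($G = \frac{\frac{1}{2} \cdot \frac{1}{2}}{-20777} = \frac{1}{2} \cdot \frac{1}{2} \left(- \frac{1}{20777}\right) = \frac{1}{4} \left(- \frac{1}{20777}\right) = - \frac{1}{83108} \approx -1.2033 \cdot 10^{-5}$)
$\left(-22393 + 31121\right) \left(-3727 + G\right) = \left(-22393 + 31121\right) \left(-3727 - \frac{1}{83108}\right) = 8728 \left(- \frac{309743517}{83108}\right) = - \frac{675860354094}{20777}$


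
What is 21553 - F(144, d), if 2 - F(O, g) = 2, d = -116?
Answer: 21553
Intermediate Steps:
F(O, g) = 0 (F(O, g) = 2 - 1*2 = 2 - 2 = 0)
21553 - F(144, d) = 21553 - 1*0 = 21553 + 0 = 21553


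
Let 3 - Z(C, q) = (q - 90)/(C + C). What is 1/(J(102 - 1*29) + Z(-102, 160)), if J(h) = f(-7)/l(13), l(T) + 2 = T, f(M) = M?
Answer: 1122/3037 ≈ 0.36944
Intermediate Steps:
l(T) = -2 + T
J(h) = -7/11 (J(h) = -7/(-2 + 13) = -7/11)
Z(C, q) = 3 - (-90 + q)/(2*C) (Z(C, q) = 3 - (q - 90)/(C + C) = 3 - (-90 + q)/(2*C))
1/(J(102 - 1*29) + Z(-102, 160)) = 1/(-7/11 + (½)*(90 - 1*160 + 6*(-102))/(-102)) = 1/(-7/11 + (½)*(-1/102)*(90 - 160 - 612)) = 1/(-7/11 + (½)*(-1/102)*(-682)) = 1/(-7/11 + 341/102) = 1/(3037/1122) = 1122/3037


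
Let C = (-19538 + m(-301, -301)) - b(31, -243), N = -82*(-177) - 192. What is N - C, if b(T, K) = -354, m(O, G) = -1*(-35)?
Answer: 33471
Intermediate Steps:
m(O, G) = 35
N = 14322 (N = 14514 - 192 = 14322)
C = -19149 (C = (-19538 + 35) - 1*(-354) = -19503 + 354 = -19149)
N - C = 14322 - 1*(-19149) = 14322 + 19149 = 33471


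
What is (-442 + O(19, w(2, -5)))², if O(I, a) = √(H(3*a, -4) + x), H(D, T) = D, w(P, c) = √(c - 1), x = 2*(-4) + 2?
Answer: (442 - √3*√(-2 + I*√6))² ≈ 1.9419e+5 - 2453.0*I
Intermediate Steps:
x = -6 (x = -8 + 2 = -6)
w(P, c) = √(-1 + c)
O(I, a) = √(-6 + 3*a) (O(I, a) = √(3*a - 6) = √(-6 + 3*a))
(-442 + O(19, w(2, -5)))² = (-442 + √(-6 + 3*√(-1 - 5)))² = (-442 + √(-6 + 3*√(-6)))² = (-442 + √(-6 + 3*(I*√6)))² = (-442 + √(-6 + 3*I*√6))²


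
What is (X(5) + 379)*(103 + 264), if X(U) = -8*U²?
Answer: 65693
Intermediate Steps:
(X(5) + 379)*(103 + 264) = (-8*5² + 379)*(103 + 264) = (-8*25 + 379)*367 = (-200 + 379)*367 = 179*367 = 65693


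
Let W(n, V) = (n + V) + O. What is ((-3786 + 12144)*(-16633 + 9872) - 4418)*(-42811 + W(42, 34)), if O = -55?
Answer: 2418185108240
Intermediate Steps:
W(n, V) = -55 + V + n (W(n, V) = (n + V) - 55 = (V + n) - 55 = -55 + V + n)
((-3786 + 12144)*(-16633 + 9872) - 4418)*(-42811 + W(42, 34)) = ((-3786 + 12144)*(-16633 + 9872) - 4418)*(-42811 + (-55 + 34 + 42)) = (8358*(-6761) - 4418)*(-42811 + 21) = (-56508438 - 4418)*(-42790) = -56512856*(-42790) = 2418185108240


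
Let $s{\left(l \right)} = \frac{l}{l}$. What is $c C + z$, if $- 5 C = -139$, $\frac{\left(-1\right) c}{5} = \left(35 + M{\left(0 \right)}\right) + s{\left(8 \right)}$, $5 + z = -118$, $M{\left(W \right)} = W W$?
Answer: $-5127$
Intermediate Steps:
$M{\left(W \right)} = W^{2}$
$s{\left(l \right)} = 1$
$z = -123$ ($z = -5 - 118 = -123$)
$c = -180$ ($c = - 5 \left(\left(35 + 0^{2}\right) + 1\right) = - 5 \left(\left(35 + 0\right) + 1\right) = - 5 \left(35 + 1\right) = \left(-5\right) 36 = -180$)
$C = \frac{139}{5}$ ($C = \left(- \frac{1}{5}\right) \left(-139\right) = \frac{139}{5} \approx 27.8$)
$c C + z = \left(-180\right) \frac{139}{5} - 123 = -5004 - 123 = -5127$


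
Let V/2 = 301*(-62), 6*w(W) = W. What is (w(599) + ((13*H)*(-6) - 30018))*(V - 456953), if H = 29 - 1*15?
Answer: 30655224299/2 ≈ 1.5328e+10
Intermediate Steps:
H = 14 (H = 29 - 15 = 14)
w(W) = W/6
V = -37324 (V = 2*(301*(-62)) = 2*(-18662) = -37324)
(w(599) + ((13*H)*(-6) - 30018))*(V - 456953) = ((⅙)*599 + ((13*14)*(-6) - 30018))*(-37324 - 456953) = (599/6 + (182*(-6) - 30018))*(-494277) = (599/6 + (-1092 - 30018))*(-494277) = (599/6 - 31110)*(-494277) = -186061/6*(-494277) = 30655224299/2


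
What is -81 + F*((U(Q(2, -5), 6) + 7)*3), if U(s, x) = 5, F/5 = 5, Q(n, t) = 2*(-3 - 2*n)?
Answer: 819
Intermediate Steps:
Q(n, t) = -6 - 4*n
F = 25 (F = 5*5 = 25)
-81 + F*((U(Q(2, -5), 6) + 7)*3) = -81 + 25*((5 + 7)*3) = -81 + 25*(12*3) = -81 + 25*36 = -81 + 900 = 819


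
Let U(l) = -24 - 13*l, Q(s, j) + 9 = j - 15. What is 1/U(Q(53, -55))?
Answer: 1/1003 ≈ 0.00099701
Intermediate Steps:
Q(s, j) = -24 + j (Q(s, j) = -9 + (j - 15) = -9 + (-15 + j) = -24 + j)
1/U(Q(53, -55)) = 1/(-24 - 13*(-24 - 55)) = 1/(-24 - 13*(-79)) = 1/(-24 + 1027) = 1/1003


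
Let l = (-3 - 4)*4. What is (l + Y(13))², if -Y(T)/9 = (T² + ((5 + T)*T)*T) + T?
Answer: 843553936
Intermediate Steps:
l = -28 (l = -7*4 = -28)
Y(T) = -9*T - 9*T² - 9*T²*(5 + T) (Y(T) = -9*((T² + ((5 + T)*T)*T) + T) = -9*((T² + (T*(5 + T))*T) + T) = -9*((T² + T²*(5 + T)) + T) = -9*(T + T² + T²*(5 + T)) = -9*T - 9*T² - 9*T²*(5 + T))
(l + Y(13))² = (-28 - 9*13*(1 + 13² + 6*13))² = (-28 - 9*13*(1 + 169 + 78))² = (-28 - 9*13*248)² = (-28 - 29016)² = (-29044)² = 843553936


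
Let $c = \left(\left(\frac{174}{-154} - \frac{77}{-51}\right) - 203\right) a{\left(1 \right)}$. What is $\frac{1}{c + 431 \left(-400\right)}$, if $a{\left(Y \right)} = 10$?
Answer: $- \frac{3927}{684971690} \approx -5.7331 \cdot 10^{-6}$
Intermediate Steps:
$c = - \frac{7956890}{3927}$ ($c = \left(\left(\frac{174}{-154} - \frac{77}{-51}\right) - 203\right) 10 = \left(\left(174 \left(- \frac{1}{154}\right) - - \frac{77}{51}\right) - 203\right) 10 = \left(\left(- \frac{87}{77} + \frac{77}{51}\right) - 203\right) 10 = \left(\frac{1492}{3927} - 203\right) 10 = \left(- \frac{795689}{3927}\right) 10 = - \frac{7956890}{3927} \approx -2026.2$)
$\frac{1}{c + 431 \left(-400\right)} = \frac{1}{- \frac{7956890}{3927} + 431 \left(-400\right)} = \frac{1}{- \frac{7956890}{3927} - 172400} = \frac{1}{- \frac{684971690}{3927}} = - \frac{3927}{684971690}$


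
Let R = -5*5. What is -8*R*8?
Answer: 1600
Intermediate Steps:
R = -25
-8*R*8 = -8*(-25)*8 = 200*8 = 1600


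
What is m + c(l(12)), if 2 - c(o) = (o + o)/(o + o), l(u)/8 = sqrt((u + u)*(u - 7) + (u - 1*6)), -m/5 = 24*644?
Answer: -77279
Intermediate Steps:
m = -77280 (m = -120*644 = -5*15456 = -77280)
l(u) = 8*sqrt(-6 + u + 2*u*(-7 + u)) (l(u) = 8*sqrt((u + u)*(u - 7) + (u - 1*6)) = 8*sqrt((2*u)*(-7 + u) + (u - 6)) = 8*sqrt(2*u*(-7 + u) + (-6 + u)) = 8*sqrt(-6 + u + 2*u*(-7 + u)))
c(o) = 1 (c(o) = 2 - (o + o)/(o + o) = 2 - 2*o/(2*o) = 2 - 2*o*1/(2*o) = 2 - 1*1 = 2 - 1 = 1)
m + c(l(12)) = -77280 + 1 = -77279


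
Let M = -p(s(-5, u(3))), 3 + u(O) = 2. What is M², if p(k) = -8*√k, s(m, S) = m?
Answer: -320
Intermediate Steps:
u(O) = -1 (u(O) = -3 + 2 = -1)
M = 8*I*√5 (M = -(-8)*√(-5) = -(-8)*I*√5 = 8*I*√5 ≈ 17.889*I)
M² = (8*I*√5)² = -320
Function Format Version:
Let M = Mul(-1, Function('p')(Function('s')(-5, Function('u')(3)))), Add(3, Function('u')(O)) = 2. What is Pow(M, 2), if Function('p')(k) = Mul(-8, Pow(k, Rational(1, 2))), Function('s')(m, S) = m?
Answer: -320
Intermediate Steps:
Function('u')(O) = -1 (Function('u')(O) = Add(-3, 2) = -1)
M = Mul(8, I, Pow(5, Rational(1, 2))) (M = Mul(-1, Mul(-8, Pow(-5, Rational(1, 2)))) = Mul(-1, Mul(-8, Mul(I, Pow(5, Rational(1, 2))))) = Mul(-1, Mul(-8, I, Pow(5, Rational(1, 2)))) = Mul(8, I, Pow(5, Rational(1, 2))) ≈ Mul(17.889, I))
Pow(M, 2) = Pow(Mul(8, I, Pow(5, Rational(1, 2))), 2) = -320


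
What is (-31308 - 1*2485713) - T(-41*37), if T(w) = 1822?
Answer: -2518843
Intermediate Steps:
(-31308 - 1*2485713) - T(-41*37) = (-31308 - 1*2485713) - 1*1822 = (-31308 - 2485713) - 1822 = -2517021 - 1822 = -2518843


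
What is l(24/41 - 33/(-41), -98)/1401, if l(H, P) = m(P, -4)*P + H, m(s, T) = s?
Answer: 393821/57441 ≈ 6.8561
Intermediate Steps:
l(H, P) = H + P² (l(H, P) = P*P + H = P² + H = H + P²)
l(24/41 - 33/(-41), -98)/1401 = ((24/41 - 33/(-41)) + (-98)²)/1401 = ((24*(1/41) - 33*(-1/41)) + 9604)*(1/1401) = ((24/41 + 33/41) + 9604)*(1/1401) = (57/41 + 9604)*(1/1401) = (393821/41)*(1/1401) = 393821/57441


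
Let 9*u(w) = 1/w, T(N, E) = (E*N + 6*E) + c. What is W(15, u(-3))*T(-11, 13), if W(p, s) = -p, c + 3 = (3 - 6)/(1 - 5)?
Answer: 4035/4 ≈ 1008.8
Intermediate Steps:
c = -9/4 (c = -3 + (3 - 6)/(1 - 5) = -3 - 3/(-4) = -3 - 3*(-¼) = -3 + ¾ = -9/4 ≈ -2.2500)
T(N, E) = -9/4 + 6*E + E*N (T(N, E) = (E*N + 6*E) - 9/4 = (6*E + E*N) - 9/4 = -9/4 + 6*E + E*N)
u(w) = 1/(9*w)
W(15, u(-3))*T(-11, 13) = (-1*15)*(-9/4 + 6*13 + 13*(-11)) = -15*(-9/4 + 78 - 143) = -15*(-269/4) = 4035/4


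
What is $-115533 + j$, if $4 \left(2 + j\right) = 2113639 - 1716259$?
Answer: $-16190$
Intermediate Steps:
$j = 99343$ ($j = -2 + \frac{2113639 - 1716259}{4} = -2 + \frac{1}{4} \cdot 397380 = -2 + 99345 = 99343$)
$-115533 + j = -115533 + 99343 = -16190$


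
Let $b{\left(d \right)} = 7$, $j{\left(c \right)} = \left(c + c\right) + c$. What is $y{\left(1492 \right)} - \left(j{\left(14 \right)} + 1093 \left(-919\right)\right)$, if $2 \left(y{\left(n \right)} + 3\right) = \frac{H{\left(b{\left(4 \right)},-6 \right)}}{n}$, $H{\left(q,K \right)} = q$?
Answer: $\frac{2997195255}{2984} \approx 1.0044 \cdot 10^{6}$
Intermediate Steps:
$j{\left(c \right)} = 3 c$ ($j{\left(c \right)} = 2 c + c = 3 c$)
$y{\left(n \right)} = -3 + \frac{7}{2 n}$ ($y{\left(n \right)} = -3 + \frac{7 \frac{1}{n}}{2} = -3 + \frac{7}{2 n}$)
$y{\left(1492 \right)} - \left(j{\left(14 \right)} + 1093 \left(-919\right)\right) = \left(-3 + \frac{7}{2 \cdot 1492}\right) - \left(3 \cdot 14 + 1093 \left(-919\right)\right) = \left(-3 + \frac{7}{2} \cdot \frac{1}{1492}\right) - \left(42 - 1004467\right) = \left(-3 + \frac{7}{2984}\right) - -1004425 = - \frac{8945}{2984} + 1004425 = \frac{2997195255}{2984}$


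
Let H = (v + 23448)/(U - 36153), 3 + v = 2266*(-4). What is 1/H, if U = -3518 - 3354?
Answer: -43025/14381 ≈ -2.9918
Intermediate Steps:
v = -9067 (v = -3 + 2266*(-4) = -3 - 9064 = -9067)
U = -6872
H = -14381/43025 (H = (-9067 + 23448)/(-6872 - 36153) = 14381/(-43025) = 14381*(-1/43025) = -14381/43025 ≈ -0.33425)
1/H = 1/(-14381/43025) = -43025/14381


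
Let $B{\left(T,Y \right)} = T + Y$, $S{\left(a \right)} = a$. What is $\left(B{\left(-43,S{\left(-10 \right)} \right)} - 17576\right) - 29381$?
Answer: $-47010$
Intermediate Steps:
$\left(B{\left(-43,S{\left(-10 \right)} \right)} - 17576\right) - 29381 = \left(\left(-43 - 10\right) - 17576\right) - 29381 = \left(-53 - 17576\right) - 29381 = -17629 - 29381 = -47010$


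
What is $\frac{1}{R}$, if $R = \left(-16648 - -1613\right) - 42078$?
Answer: $- \frac{1}{57113} \approx -1.7509 \cdot 10^{-5}$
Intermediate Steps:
$R = -57113$ ($R = \left(-16648 + 1613\right) - 42078 = -15035 - 42078 = -57113$)
$\frac{1}{R} = \frac{1}{-57113} = - \frac{1}{57113}$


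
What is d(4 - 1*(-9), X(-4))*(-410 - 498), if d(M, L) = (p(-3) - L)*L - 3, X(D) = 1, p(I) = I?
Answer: 6356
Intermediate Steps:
d(M, L) = -3 + L*(-3 - L) (d(M, L) = (-3 - L)*L - 3 = L*(-3 - L) - 3 = -3 + L*(-3 - L))
d(4 - 1*(-9), X(-4))*(-410 - 498) = (-3 - 1*1² - 3*1)*(-410 - 498) = (-3 - 1*1 - 3)*(-908) = (-3 - 1 - 3)*(-908) = -7*(-908) = 6356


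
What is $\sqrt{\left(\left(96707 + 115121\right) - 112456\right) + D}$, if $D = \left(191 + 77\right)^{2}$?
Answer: $2 \sqrt{42799} \approx 413.76$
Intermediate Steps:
$D = 71824$ ($D = 268^{2} = 71824$)
$\sqrt{\left(\left(96707 + 115121\right) - 112456\right) + D} = \sqrt{\left(\left(96707 + 115121\right) - 112456\right) + 71824} = \sqrt{\left(211828 - 112456\right) + 71824} = \sqrt{99372 + 71824} = \sqrt{171196} = 2 \sqrt{42799}$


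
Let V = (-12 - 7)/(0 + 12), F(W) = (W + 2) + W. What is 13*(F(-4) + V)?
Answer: -1183/12 ≈ -98.583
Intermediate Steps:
F(W) = 2 + 2*W (F(W) = (2 + W) + W = 2 + 2*W)
V = -19/12 ≈ -1.5833
13*(F(-4) + V) = 13*((2 + 2*(-4)) - 19/12) = 13*((2 - 8) - 19/12) = 13*(-6 - 19/12) = 13*(-91/12) = -1183/12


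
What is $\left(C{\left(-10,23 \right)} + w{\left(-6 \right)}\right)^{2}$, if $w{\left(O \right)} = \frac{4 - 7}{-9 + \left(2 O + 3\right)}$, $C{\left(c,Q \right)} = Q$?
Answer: $\frac{19321}{36} \approx 536.69$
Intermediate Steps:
$w{\left(O \right)} = - \frac{3}{-6 + 2 O}$ ($w{\left(O \right)} = - \frac{3}{-9 + \left(3 + 2 O\right)} = - \frac{3}{-6 + 2 O}$)
$\left(C{\left(-10,23 \right)} + w{\left(-6 \right)}\right)^{2} = \left(23 - \frac{3}{-6 + 2 \left(-6\right)}\right)^{2} = \left(23 - \frac{3}{-6 - 12}\right)^{2} = \left(23 - \frac{3}{-18}\right)^{2} = \left(23 - - \frac{1}{6}\right)^{2} = \left(23 + \frac{1}{6}\right)^{2} = \left(\frac{139}{6}\right)^{2} = \frac{19321}{36}$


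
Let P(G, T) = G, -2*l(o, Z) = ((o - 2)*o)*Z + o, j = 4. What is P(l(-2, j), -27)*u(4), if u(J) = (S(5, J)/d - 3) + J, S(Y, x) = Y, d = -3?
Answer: 10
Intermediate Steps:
l(o, Z) = -o/2 - Z*o*(-2 + o)/2 (l(o, Z) = -(((o - 2)*o)*Z + o)/2 = -(((-2 + o)*o)*Z + o)/2 = -((o*(-2 + o))*Z + o)/2 = -(Z*o*(-2 + o) + o)/2 = -(o + Z*o*(-2 + o))/2 = -o/2 - Z*o*(-2 + o)/2)
u(J) = -14/3 + J (u(J) = (5/(-3) - 3) + J = (5*(-1/3) - 3) + J = (-5/3 - 3) + J = -14/3 + J)
P(l(-2, j), -27)*u(4) = ((1/2)*(-2)*(-1 + 2*4 - 1*4*(-2)))*(-14/3 + 4) = ((1/2)*(-2)*(-1 + 8 + 8))*(-2/3) = ((1/2)*(-2)*15)*(-2/3) = -15*(-2/3) = 10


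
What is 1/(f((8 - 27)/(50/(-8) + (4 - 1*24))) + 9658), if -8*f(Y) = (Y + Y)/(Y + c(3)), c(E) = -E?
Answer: 239/2308281 ≈ 0.00010354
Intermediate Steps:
f(Y) = -Y/(4*(-3 + Y)) (f(Y) = -(Y + Y)/(8*(Y - 1*3)) = -2*Y/(8*(Y - 3)) = -2*Y/(8*(-3 + Y)) = -Y/(4*(-3 + Y)))
1/(f((8 - 27)/(50/(-8) + (4 - 1*24))) + 9658) = 1/(-(8 - 27)/(50/(-8) + (4 - 1*24))/(-12 + 4*((8 - 27)/(50/(-8) + (4 - 1*24)))) + 9658) = 1/(-(-19/(50*(-1/8) + (4 - 24)))/(-12 + 4*(-19/(50*(-1/8) + (4 - 24)))) + 9658) = 1/(-(-19/(-25/4 - 20))/(-12 + 4*(-19/(-25/4 - 20))) + 9658) = 1/(-(-19/(-105/4))/(-12 + 4*(-19/(-105/4))) + 9658) = 1/(-(-19*(-4/105))/(-12 + 4*(-19*(-4/105))) + 9658) = 1/(-1*76/105/(-12 + 4*(76/105)) + 9658) = 1/(-1*76/105/(-12 + 304/105) + 9658) = 1/(-1*76/105/(-956/105) + 9658) = 1/(-1*76/105*(-105/956) + 9658) = 1/(19/239 + 9658) = 1/(2308281/239) = 239/2308281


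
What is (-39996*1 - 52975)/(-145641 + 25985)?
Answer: 92971/119656 ≈ 0.77699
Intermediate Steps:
(-39996*1 - 52975)/(-145641 + 25985) = (-39996 - 52975)/(-119656) = -92971*(-1/119656) = 92971/119656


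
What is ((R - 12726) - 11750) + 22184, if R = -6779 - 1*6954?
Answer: -16025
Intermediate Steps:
R = -13733 (R = -6779 - 6954 = -13733)
((R - 12726) - 11750) + 22184 = ((-13733 - 12726) - 11750) + 22184 = (-26459 - 11750) + 22184 = -38209 + 22184 = -16025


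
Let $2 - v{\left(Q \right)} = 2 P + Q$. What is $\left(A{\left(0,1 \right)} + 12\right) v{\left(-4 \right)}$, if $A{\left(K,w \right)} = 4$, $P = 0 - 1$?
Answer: $128$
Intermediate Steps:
$P = -1$ ($P = 0 - 1 = -1$)
$v{\left(Q \right)} = 4 - Q$ ($v{\left(Q \right)} = 2 - \left(2 \left(-1\right) + Q\right) = 2 - \left(-2 + Q\right) = 4 - Q$)
$\left(A{\left(0,1 \right)} + 12\right) v{\left(-4 \right)} = \left(4 + 12\right) \left(4 - -4\right) = 16 \left(4 + 4\right) = 16 \cdot 8 = 128$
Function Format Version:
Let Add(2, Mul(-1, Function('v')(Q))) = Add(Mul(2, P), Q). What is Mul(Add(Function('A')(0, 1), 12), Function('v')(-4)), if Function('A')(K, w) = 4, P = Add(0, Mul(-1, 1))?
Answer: 128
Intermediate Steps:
P = -1 (P = Add(0, -1) = -1)
Function('v')(Q) = Add(4, Mul(-1, Q)) (Function('v')(Q) = Add(2, Mul(-1, Add(Mul(2, -1), Q))) = Add(2, Mul(-1, Add(-2, Q))) = Add(2, Add(2, Mul(-1, Q))) = Add(4, Mul(-1, Q)))
Mul(Add(Function('A')(0, 1), 12), Function('v')(-4)) = Mul(Add(4, 12), Add(4, Mul(-1, -4))) = Mul(16, Add(4, 4)) = Mul(16, 8) = 128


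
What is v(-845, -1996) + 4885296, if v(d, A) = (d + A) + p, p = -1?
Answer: 4882454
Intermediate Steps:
v(d, A) = -1 + A + d (v(d, A) = (d + A) - 1 = (A + d) - 1 = -1 + A + d)
v(-845, -1996) + 4885296 = (-1 - 1996 - 845) + 4885296 = -2842 + 4885296 = 4882454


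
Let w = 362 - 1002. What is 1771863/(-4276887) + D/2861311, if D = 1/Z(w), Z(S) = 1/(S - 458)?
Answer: -1691515704773/4079167939619 ≈ -0.41467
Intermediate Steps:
w = -640
Z(S) = 1/(-458 + S)
D = -1098 (D = 1/(1/(-458 - 640)) = 1/(1/(-1098)) = 1/(-1/1098) = -1098)
1771863/(-4276887) + D/2861311 = 1771863/(-4276887) - 1098/2861311 = 1771863*(-1/4276887) - 1098*1/2861311 = -590621/1425629 - 1098/2861311 = -1691515704773/4079167939619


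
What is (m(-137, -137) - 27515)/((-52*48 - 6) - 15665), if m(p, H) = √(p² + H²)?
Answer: 27515/18167 - 137*√2/18167 ≈ 1.5039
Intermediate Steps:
m(p, H) = √(H² + p²)
(m(-137, -137) - 27515)/((-52*48 - 6) - 15665) = (√((-137)² + (-137)²) - 27515)/((-52*48 - 6) - 15665) = (√(18769 + 18769) - 27515)/((-2496 - 6) - 15665) = (√37538 - 27515)/(-2502 - 15665) = (137*√2 - 27515)/(-18167) = (-27515 + 137*√2)*(-1/18167) = 27515/18167 - 137*√2/18167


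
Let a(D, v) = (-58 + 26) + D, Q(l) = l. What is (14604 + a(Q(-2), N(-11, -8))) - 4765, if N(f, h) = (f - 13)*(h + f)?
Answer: 9805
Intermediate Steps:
N(f, h) = (-13 + f)*(f + h)
a(D, v) = -32 + D
(14604 + a(Q(-2), N(-11, -8))) - 4765 = (14604 + (-32 - 2)) - 4765 = (14604 - 34) - 4765 = 14570 - 4765 = 9805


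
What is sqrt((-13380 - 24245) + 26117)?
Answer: 2*I*sqrt(2877) ≈ 107.28*I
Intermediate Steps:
sqrt((-13380 - 24245) + 26117) = sqrt(-37625 + 26117) = sqrt(-11508) = 2*I*sqrt(2877)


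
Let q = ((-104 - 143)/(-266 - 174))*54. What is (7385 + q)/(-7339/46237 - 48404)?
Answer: -75429608453/492373879140 ≈ -0.15320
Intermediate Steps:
q = 6669/220 (q = -247/(-440)*54 = -247*(-1/440)*54 = (247/440)*54 = 6669/220 ≈ 30.314)
(7385 + q)/(-7339/46237 - 48404) = (7385 + 6669/220)/(-7339/46237 - 48404) = 1631369/(220*(-7339*1/46237 - 48404)) = 1631369/(220*(-7339/46237 - 48404)) = 1631369/(220*(-2238063087/46237)) = (1631369/220)*(-46237/2238063087) = -75429608453/492373879140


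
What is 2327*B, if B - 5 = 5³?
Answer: 302510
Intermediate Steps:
B = 130 (B = 5 + 5³ = 5 + 125 = 130)
2327*B = 2327*130 = 302510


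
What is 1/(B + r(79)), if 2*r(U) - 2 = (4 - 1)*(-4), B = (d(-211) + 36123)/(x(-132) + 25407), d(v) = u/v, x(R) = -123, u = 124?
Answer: -5334924/19052791 ≈ -0.28001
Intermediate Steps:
d(v) = 124/v
B = 7621829/5334924 (B = (124/(-211) + 36123)/(-123 + 25407) = (124*(-1/211) + 36123)/25284 = (-124/211 + 36123)*(1/25284) = (7621829/211)*(1/25284) = 7621829/5334924 ≈ 1.4287)
r(U) = -5 (r(U) = 1 + ((4 - 1)*(-4))/2 = 1 + (3*(-4))/2 = 1 + (1/2)*(-12) = 1 - 6 = -5)
1/(B + r(79)) = 1/(7621829/5334924 - 5) = 1/(-19052791/5334924) = -5334924/19052791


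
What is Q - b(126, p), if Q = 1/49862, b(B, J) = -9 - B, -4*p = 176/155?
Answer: 6731371/49862 ≈ 135.00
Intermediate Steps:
p = -44/155 ≈ -0.28387
Q = 1/49862 ≈ 2.0055e-5
Q - b(126, p) = 1/49862 - (-9 - 1*126) = 1/49862 - (-9 - 126) = 1/49862 - 1*(-135) = 1/49862 + 135 = 6731371/49862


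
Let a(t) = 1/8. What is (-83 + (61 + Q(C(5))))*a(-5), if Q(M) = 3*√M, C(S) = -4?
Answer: -11/4 + 3*I/4 ≈ -2.75 + 0.75*I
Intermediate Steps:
a(t) = ⅛
(-83 + (61 + Q(C(5))))*a(-5) = (-83 + (61 + 3*√(-4)))*(⅛) = (-83 + (61 + 3*(2*I)))*(⅛) = (-83 + (61 + 6*I))*(⅛) = (-22 + 6*I)*(⅛) = -11/4 + 3*I/4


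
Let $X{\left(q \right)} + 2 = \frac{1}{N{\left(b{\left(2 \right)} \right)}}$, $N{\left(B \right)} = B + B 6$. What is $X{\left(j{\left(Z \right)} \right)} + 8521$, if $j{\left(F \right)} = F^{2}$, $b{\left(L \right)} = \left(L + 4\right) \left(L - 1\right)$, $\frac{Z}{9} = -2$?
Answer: $\frac{357799}{42} \approx 8519.0$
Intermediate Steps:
$Z = -18$ ($Z = 9 \left(-2\right) = -18$)
$b{\left(L \right)} = \left(-1 + L\right) \left(4 + L\right)$ ($b{\left(L \right)} = \left(4 + L\right) \left(-1 + L\right) = \left(-1 + L\right) \left(4 + L\right)$)
$N{\left(B \right)} = 7 B$ ($N{\left(B \right)} = B + 6 B = 7 B$)
$X{\left(q \right)} = - \frac{83}{42}$ ($X{\left(q \right)} = -2 + \frac{1}{7 \left(-4 + 2^{2} + 3 \cdot 2\right)} = -2 + \frac{1}{7 \left(-4 + 4 + 6\right)} = -2 + \frac{1}{7 \cdot 6} = -2 + \frac{1}{42} = - \frac{83}{42}$)
$X{\left(j{\left(Z \right)} \right)} + 8521 = - \frac{83}{42} + 8521 = \frac{357799}{42}$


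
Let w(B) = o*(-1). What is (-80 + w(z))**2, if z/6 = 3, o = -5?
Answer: 5625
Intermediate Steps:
z = 18 (z = 6*3 = 18)
w(B) = 5 (w(B) = -5*(-1) = 5)
(-80 + w(z))**2 = (-80 + 5)**2 = (-75)**2 = 5625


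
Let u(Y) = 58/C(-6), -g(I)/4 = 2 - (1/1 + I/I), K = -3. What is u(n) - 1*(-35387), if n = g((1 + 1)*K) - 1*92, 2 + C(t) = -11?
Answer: 459973/13 ≈ 35383.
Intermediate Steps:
C(t) = -13 (C(t) = -2 - 11 = -13)
g(I) = 0 (g(I) = -4*(2 - (1/1 + I/I)) = -4*(2 - (1*1 + 1)) = -4*(2 - (1 + 1)) = -4*(2 - 1*2) = -4*(2 - 2) = -4*0 = 0)
n = -92 (n = 0 - 1*92 = 0 - 92 = -92)
u(Y) = -58/13 (u(Y) = 58/(-13) = 58*(-1/13) = -58/13)
u(n) - 1*(-35387) = -58/13 - 1*(-35387) = -58/13 + 35387 = 459973/13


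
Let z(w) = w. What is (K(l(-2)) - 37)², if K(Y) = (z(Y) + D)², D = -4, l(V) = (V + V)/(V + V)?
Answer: 784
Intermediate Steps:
l(V) = 1 (l(V) = (2*V)/((2*V)) = (2*V)*(1/(2*V)) = 1)
K(Y) = (-4 + Y)² (K(Y) = (Y - 4)² = (-4 + Y)²)
(K(l(-2)) - 37)² = ((-4 + 1)² - 37)² = ((-3)² - 37)² = (9 - 37)² = (-28)² = 784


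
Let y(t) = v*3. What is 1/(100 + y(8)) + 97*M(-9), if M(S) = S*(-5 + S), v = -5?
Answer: 1038871/85 ≈ 12222.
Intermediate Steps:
y(t) = -15 (y(t) = -5*3 = -15)
1/(100 + y(8)) + 97*M(-9) = 1/(100 - 15) + 97*(-9*(-5 - 9)) = 1/85 + 97*(-9*(-14)) = 1/85 + 97*126 = 1/85 + 12222 = 1038871/85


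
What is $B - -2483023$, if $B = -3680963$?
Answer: $-1197940$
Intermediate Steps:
$B - -2483023 = -3680963 - -2483023 = -3680963 + 2483023 = -1197940$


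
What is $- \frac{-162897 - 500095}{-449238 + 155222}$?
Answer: $- \frac{41437}{18376} \approx -2.255$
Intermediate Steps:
$- \frac{-162897 - 500095}{-449238 + 155222} = - \frac{-662992}{-294016} = - \frac{\left(-662992\right) \left(-1\right)}{294016} = \left(-1\right) \frac{41437}{18376} = - \frac{41437}{18376}$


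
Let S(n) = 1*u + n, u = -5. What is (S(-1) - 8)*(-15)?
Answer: 210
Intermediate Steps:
S(n) = -5 + n (S(n) = 1*(-5) + n = -5 + n)
(S(-1) - 8)*(-15) = ((-5 - 1) - 8)*(-15) = (-6 - 8)*(-15) = -14*(-15) = 210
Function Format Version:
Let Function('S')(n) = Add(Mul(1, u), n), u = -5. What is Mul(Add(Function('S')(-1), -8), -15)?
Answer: 210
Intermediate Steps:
Function('S')(n) = Add(-5, n) (Function('S')(n) = Add(Mul(1, -5), n) = Add(-5, n))
Mul(Add(Function('S')(-1), -8), -15) = Mul(Add(Add(-5, -1), -8), -15) = Mul(Add(-6, -8), -15) = Mul(-14, -15) = 210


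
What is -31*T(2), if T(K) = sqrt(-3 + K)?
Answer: -31*I ≈ -31.0*I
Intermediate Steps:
-31*T(2) = -31*sqrt(-3 + 2) = -31*I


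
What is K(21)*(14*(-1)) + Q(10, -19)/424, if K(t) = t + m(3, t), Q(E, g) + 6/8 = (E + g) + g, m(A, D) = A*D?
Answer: -1994611/1696 ≈ -1176.1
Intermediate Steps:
Q(E, g) = -¾ + E + 2*g (Q(E, g) = -¾ + ((E + g) + g) = -¾ + (E + 2*g) = -¾ + E + 2*g)
K(t) = 4*t (K(t) = t + 3*t = 4*t)
K(21)*(14*(-1)) + Q(10, -19)/424 = (4*21)*(14*(-1)) + (-¾ + 10 + 2*(-19))/424 = 84*(-14) + (-¾ + 10 - 38)*(1/424) = -1176 - 115/4*1/424 = -1176 - 115/1696 = -1994611/1696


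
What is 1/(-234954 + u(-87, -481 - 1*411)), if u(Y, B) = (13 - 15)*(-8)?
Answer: -1/234938 ≈ -4.2564e-6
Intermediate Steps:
u(Y, B) = 16 (u(Y, B) = -2*(-8) = 16)
1/(-234954 + u(-87, -481 - 1*411)) = 1/(-234954 + 16) = 1/(-234938) = -1/234938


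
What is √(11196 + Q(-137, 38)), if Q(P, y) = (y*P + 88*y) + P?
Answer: √9197 ≈ 95.901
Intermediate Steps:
Q(P, y) = P + 88*y + P*y (Q(P, y) = (P*y + 88*y) + P = (88*y + P*y) + P = P + 88*y + P*y)
√(11196 + Q(-137, 38)) = √(11196 + (-137 + 88*38 - 137*38)) = √(11196 + (-137 + 3344 - 5206)) = √(11196 - 1999) = √9197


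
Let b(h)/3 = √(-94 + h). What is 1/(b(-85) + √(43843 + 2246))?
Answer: 1/(3*(3*√569 + I*√179)) ≈ 0.0045007 - 0.00084145*I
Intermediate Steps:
b(h) = 3*√(-94 + h)
1/(b(-85) + √(43843 + 2246)) = 1/(3*√(-94 - 85) + √(43843 + 2246)) = 1/(3*√(-179) + √46089) = 1/(3*(I*√179) + 9*√569) = 1/(3*I*√179 + 9*√569) = 1/(9*√569 + 3*I*√179)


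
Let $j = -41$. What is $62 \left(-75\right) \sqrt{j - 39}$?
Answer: $- 18600 i \sqrt{5} \approx - 41591.0 i$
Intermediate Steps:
$62 \left(-75\right) \sqrt{j - 39} = 62 \left(-75\right) \sqrt{-41 - 39} = - 4650 \sqrt{-80} = - 4650 \cdot 4 i \sqrt{5} = - 18600 i \sqrt{5}$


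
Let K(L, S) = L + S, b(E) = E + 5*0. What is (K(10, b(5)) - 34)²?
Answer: 361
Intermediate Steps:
b(E) = E (b(E) = E + 0 = E)
(K(10, b(5)) - 34)² = ((10 + 5) - 34)² = (15 - 34)² = (-19)² = 361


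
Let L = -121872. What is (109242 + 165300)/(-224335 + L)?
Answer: -274542/346207 ≈ -0.79300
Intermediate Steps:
(109242 + 165300)/(-224335 + L) = (109242 + 165300)/(-224335 - 121872) = 274542/(-346207) = 274542*(-1/346207) = -274542/346207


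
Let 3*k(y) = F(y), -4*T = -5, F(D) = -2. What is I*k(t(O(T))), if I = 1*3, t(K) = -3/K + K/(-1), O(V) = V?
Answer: -2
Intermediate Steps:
T = 5/4 (T = -¼*(-5) = 5/4 ≈ 1.2500)
t(K) = -K - 3/K (t(K) = -3/K + K*(-1) = -3/K - K = -K - 3/K)
I = 3
k(y) = -⅔ (k(y) = (⅓)*(-2) = -⅔)
I*k(t(O(T))) = 3*(-⅔) = -2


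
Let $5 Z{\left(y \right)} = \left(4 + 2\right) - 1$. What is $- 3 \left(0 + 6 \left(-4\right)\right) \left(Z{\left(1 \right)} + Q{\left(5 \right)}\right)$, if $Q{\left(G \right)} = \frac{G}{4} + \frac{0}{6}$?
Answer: $162$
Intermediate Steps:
$Q{\left(G \right)} = \frac{G}{4}$ ($Q{\left(G \right)} = G \frac{1}{4} + 0 \cdot \frac{1}{6} = \frac{G}{4} + 0 = \frac{G}{4}$)
$Z{\left(y \right)} = 1$ ($Z{\left(y \right)} = \frac{\left(4 + 2\right) - 1}{5} = \frac{6 - 1}{5} = \frac{1}{5} \cdot 5 = 1$)
$- 3 \left(0 + 6 \left(-4\right)\right) \left(Z{\left(1 \right)} + Q{\left(5 \right)}\right) = - 3 \left(0 + 6 \left(-4\right)\right) \left(1 + \frac{1}{4} \cdot 5\right) = - 3 \left(0 - 24\right) \left(1 + \frac{5}{4}\right) = \left(-3\right) \left(-24\right) \frac{9}{4} = 72 \cdot \frac{9}{4} = 162$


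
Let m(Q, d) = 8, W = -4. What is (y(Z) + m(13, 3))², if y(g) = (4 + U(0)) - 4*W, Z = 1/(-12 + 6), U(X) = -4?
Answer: 576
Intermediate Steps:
Z = -⅙ (Z = 1/(-6) = -⅙ ≈ -0.16667)
y(g) = 16 (y(g) = (4 - 4) - 4*(-4) = 0 + 16 = 16)
(y(Z) + m(13, 3))² = (16 + 8)² = 24² = 576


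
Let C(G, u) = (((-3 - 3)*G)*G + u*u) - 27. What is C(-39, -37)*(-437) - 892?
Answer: 3400716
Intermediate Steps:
C(G, u) = -27 + u**2 - 6*G**2 (C(G, u) = ((-6*G)*G + u**2) - 27 = (-6*G**2 + u**2) - 27 = (u**2 - 6*G**2) - 27 = -27 + u**2 - 6*G**2)
C(-39, -37)*(-437) - 892 = (-27 + (-37)**2 - 6*(-39)**2)*(-437) - 892 = (-27 + 1369 - 6*1521)*(-437) - 892 = (-27 + 1369 - 9126)*(-437) - 892 = -7784*(-437) - 892 = 3401608 - 892 = 3400716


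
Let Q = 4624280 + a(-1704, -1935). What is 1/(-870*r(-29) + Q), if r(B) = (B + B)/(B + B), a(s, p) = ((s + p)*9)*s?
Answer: 1/60431114 ≈ 1.6548e-8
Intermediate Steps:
a(s, p) = s*(9*p + 9*s) (a(s, p) = ((p + s)*9)*s = (9*p + 9*s)*s = s*(9*p + 9*s))
r(B) = 1 (r(B) = (2*B)/((2*B)) = (2*B)*(1/(2*B)) = 1)
Q = 60431984 (Q = 4624280 + 9*(-1704)*(-1935 - 1704) = 4624280 + 9*(-1704)*(-3639) = 4624280 + 55807704 = 60431984)
1/(-870*r(-29) + Q) = 1/(-870*1 + 60431984) = 1/(-870 + 60431984) = 1/60431114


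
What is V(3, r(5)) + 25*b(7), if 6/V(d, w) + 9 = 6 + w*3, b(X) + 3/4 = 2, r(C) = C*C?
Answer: 94/3 ≈ 31.333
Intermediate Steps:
r(C) = C²
b(X) = 5/4 (b(X) = -¾ + 2 = 5/4)
V(d, w) = 6/(-3 + 3*w) (V(d, w) = 6/(-9 + (6 + w*3)) = 6/(-9 + (6 + 3*w)) = 6/(-3 + 3*w))
V(3, r(5)) + 25*b(7) = 2/(-1 + 5²) + 25*(5/4) = 2/(-1 + 25) + 125/4 = 2/24 + 125/4 = 2*(1/24) + 125/4 = 1/12 + 125/4 = 94/3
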